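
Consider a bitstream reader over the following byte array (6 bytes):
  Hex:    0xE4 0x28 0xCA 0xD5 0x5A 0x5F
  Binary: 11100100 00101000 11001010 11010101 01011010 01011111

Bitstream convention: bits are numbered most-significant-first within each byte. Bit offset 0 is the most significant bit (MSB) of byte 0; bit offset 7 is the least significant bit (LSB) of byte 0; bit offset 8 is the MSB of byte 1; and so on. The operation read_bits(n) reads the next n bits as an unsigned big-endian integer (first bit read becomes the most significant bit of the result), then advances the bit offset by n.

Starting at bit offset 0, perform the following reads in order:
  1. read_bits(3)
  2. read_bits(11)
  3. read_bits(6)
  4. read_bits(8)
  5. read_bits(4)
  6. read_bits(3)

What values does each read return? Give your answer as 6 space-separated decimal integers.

Answer: 7 266 12 173 5 2

Derivation:
Read 1: bits[0:3] width=3 -> value=7 (bin 111); offset now 3 = byte 0 bit 3; 45 bits remain
Read 2: bits[3:14] width=11 -> value=266 (bin 00100001010); offset now 14 = byte 1 bit 6; 34 bits remain
Read 3: bits[14:20] width=6 -> value=12 (bin 001100); offset now 20 = byte 2 bit 4; 28 bits remain
Read 4: bits[20:28] width=8 -> value=173 (bin 10101101); offset now 28 = byte 3 bit 4; 20 bits remain
Read 5: bits[28:32] width=4 -> value=5 (bin 0101); offset now 32 = byte 4 bit 0; 16 bits remain
Read 6: bits[32:35] width=3 -> value=2 (bin 010); offset now 35 = byte 4 bit 3; 13 bits remain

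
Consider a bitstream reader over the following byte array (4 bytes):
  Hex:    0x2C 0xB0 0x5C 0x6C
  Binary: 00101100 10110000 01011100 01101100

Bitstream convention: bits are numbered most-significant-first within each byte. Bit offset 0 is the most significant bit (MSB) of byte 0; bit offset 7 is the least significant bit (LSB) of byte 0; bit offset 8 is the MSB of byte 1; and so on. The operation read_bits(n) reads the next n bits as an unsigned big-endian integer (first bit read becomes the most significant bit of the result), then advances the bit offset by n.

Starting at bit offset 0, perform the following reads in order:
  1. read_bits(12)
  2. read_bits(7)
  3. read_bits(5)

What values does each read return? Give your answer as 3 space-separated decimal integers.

Read 1: bits[0:12] width=12 -> value=715 (bin 001011001011); offset now 12 = byte 1 bit 4; 20 bits remain
Read 2: bits[12:19] width=7 -> value=2 (bin 0000010); offset now 19 = byte 2 bit 3; 13 bits remain
Read 3: bits[19:24] width=5 -> value=28 (bin 11100); offset now 24 = byte 3 bit 0; 8 bits remain

Answer: 715 2 28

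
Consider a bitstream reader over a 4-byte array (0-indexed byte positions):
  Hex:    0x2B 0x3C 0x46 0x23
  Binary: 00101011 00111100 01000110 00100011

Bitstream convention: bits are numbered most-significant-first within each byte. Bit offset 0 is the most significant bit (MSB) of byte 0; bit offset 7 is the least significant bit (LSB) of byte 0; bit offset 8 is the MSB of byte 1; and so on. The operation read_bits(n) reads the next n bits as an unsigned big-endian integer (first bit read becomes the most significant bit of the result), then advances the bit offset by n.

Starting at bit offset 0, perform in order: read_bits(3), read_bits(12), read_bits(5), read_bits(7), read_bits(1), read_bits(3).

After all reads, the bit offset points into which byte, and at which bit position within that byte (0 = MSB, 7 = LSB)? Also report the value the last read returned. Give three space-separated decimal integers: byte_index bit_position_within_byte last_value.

Read 1: bits[0:3] width=3 -> value=1 (bin 001); offset now 3 = byte 0 bit 3; 29 bits remain
Read 2: bits[3:15] width=12 -> value=1438 (bin 010110011110); offset now 15 = byte 1 bit 7; 17 bits remain
Read 3: bits[15:20] width=5 -> value=4 (bin 00100); offset now 20 = byte 2 bit 4; 12 bits remain
Read 4: bits[20:27] width=7 -> value=49 (bin 0110001); offset now 27 = byte 3 bit 3; 5 bits remain
Read 5: bits[27:28] width=1 -> value=0 (bin 0); offset now 28 = byte 3 bit 4; 4 bits remain
Read 6: bits[28:31] width=3 -> value=1 (bin 001); offset now 31 = byte 3 bit 7; 1 bits remain

Answer: 3 7 1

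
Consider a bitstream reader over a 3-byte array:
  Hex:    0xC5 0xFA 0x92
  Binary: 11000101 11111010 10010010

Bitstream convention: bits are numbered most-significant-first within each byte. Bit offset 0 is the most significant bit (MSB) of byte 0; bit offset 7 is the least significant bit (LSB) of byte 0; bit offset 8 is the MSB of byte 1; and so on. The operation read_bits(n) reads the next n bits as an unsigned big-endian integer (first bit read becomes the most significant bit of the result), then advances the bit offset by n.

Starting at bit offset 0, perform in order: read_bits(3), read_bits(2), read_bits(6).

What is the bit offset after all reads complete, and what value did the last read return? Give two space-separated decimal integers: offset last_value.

Answer: 11 47

Derivation:
Read 1: bits[0:3] width=3 -> value=6 (bin 110); offset now 3 = byte 0 bit 3; 21 bits remain
Read 2: bits[3:5] width=2 -> value=0 (bin 00); offset now 5 = byte 0 bit 5; 19 bits remain
Read 3: bits[5:11] width=6 -> value=47 (bin 101111); offset now 11 = byte 1 bit 3; 13 bits remain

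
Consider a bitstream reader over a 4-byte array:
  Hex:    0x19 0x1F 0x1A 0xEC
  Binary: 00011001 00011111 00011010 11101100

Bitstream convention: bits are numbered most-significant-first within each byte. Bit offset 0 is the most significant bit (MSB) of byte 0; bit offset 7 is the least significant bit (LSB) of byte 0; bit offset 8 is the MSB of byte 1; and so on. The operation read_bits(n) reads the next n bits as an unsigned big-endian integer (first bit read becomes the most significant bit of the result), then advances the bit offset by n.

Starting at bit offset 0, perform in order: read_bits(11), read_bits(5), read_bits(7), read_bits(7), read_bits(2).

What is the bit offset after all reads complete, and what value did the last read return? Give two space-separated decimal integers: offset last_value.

Answer: 32 0

Derivation:
Read 1: bits[0:11] width=11 -> value=200 (bin 00011001000); offset now 11 = byte 1 bit 3; 21 bits remain
Read 2: bits[11:16] width=5 -> value=31 (bin 11111); offset now 16 = byte 2 bit 0; 16 bits remain
Read 3: bits[16:23] width=7 -> value=13 (bin 0001101); offset now 23 = byte 2 bit 7; 9 bits remain
Read 4: bits[23:30] width=7 -> value=59 (bin 0111011); offset now 30 = byte 3 bit 6; 2 bits remain
Read 5: bits[30:32] width=2 -> value=0 (bin 00); offset now 32 = byte 4 bit 0; 0 bits remain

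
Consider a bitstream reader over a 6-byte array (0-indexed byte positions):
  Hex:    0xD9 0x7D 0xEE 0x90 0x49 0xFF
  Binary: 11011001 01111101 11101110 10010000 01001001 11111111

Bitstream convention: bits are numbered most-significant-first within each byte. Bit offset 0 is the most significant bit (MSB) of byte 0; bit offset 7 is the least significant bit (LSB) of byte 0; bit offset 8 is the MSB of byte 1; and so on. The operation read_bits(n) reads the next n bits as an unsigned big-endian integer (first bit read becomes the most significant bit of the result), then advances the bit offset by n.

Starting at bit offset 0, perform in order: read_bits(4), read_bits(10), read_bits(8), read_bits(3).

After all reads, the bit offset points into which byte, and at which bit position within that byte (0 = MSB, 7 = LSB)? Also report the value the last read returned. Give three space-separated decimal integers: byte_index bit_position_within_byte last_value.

Read 1: bits[0:4] width=4 -> value=13 (bin 1101); offset now 4 = byte 0 bit 4; 44 bits remain
Read 2: bits[4:14] width=10 -> value=607 (bin 1001011111); offset now 14 = byte 1 bit 6; 34 bits remain
Read 3: bits[14:22] width=8 -> value=123 (bin 01111011); offset now 22 = byte 2 bit 6; 26 bits remain
Read 4: bits[22:25] width=3 -> value=5 (bin 101); offset now 25 = byte 3 bit 1; 23 bits remain

Answer: 3 1 5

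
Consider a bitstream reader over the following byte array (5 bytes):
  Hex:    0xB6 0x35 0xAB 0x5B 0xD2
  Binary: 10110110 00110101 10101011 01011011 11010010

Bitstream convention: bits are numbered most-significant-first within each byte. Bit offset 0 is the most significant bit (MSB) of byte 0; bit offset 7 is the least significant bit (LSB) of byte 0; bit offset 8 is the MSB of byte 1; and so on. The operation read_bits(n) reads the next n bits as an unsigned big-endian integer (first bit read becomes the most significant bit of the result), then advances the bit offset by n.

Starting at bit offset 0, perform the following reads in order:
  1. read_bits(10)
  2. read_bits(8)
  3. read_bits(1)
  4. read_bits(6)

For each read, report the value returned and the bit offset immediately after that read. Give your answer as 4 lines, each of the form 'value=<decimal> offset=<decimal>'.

Read 1: bits[0:10] width=10 -> value=728 (bin 1011011000); offset now 10 = byte 1 bit 2; 30 bits remain
Read 2: bits[10:18] width=8 -> value=214 (bin 11010110); offset now 18 = byte 2 bit 2; 22 bits remain
Read 3: bits[18:19] width=1 -> value=1 (bin 1); offset now 19 = byte 2 bit 3; 21 bits remain
Read 4: bits[19:25] width=6 -> value=22 (bin 010110); offset now 25 = byte 3 bit 1; 15 bits remain

Answer: value=728 offset=10
value=214 offset=18
value=1 offset=19
value=22 offset=25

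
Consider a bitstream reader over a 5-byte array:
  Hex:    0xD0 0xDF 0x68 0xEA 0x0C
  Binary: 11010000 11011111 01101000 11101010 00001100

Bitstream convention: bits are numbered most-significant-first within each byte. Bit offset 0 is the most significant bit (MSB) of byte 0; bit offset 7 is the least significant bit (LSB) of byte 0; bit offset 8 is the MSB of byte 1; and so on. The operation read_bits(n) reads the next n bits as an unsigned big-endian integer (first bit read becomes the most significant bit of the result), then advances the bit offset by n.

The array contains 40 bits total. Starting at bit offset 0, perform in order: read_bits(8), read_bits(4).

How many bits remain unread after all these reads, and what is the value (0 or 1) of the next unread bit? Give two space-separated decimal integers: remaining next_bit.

Read 1: bits[0:8] width=8 -> value=208 (bin 11010000); offset now 8 = byte 1 bit 0; 32 bits remain
Read 2: bits[8:12] width=4 -> value=13 (bin 1101); offset now 12 = byte 1 bit 4; 28 bits remain

Answer: 28 1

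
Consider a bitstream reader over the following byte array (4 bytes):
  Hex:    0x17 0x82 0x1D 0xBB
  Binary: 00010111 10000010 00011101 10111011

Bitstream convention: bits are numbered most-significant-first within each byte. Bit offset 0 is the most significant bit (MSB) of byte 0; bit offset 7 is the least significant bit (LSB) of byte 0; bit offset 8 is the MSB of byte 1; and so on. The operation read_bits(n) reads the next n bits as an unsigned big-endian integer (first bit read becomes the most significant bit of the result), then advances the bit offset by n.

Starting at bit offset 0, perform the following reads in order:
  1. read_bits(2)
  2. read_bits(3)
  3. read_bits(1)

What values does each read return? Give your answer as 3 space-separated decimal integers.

Read 1: bits[0:2] width=2 -> value=0 (bin 00); offset now 2 = byte 0 bit 2; 30 bits remain
Read 2: bits[2:5] width=3 -> value=2 (bin 010); offset now 5 = byte 0 bit 5; 27 bits remain
Read 3: bits[5:6] width=1 -> value=1 (bin 1); offset now 6 = byte 0 bit 6; 26 bits remain

Answer: 0 2 1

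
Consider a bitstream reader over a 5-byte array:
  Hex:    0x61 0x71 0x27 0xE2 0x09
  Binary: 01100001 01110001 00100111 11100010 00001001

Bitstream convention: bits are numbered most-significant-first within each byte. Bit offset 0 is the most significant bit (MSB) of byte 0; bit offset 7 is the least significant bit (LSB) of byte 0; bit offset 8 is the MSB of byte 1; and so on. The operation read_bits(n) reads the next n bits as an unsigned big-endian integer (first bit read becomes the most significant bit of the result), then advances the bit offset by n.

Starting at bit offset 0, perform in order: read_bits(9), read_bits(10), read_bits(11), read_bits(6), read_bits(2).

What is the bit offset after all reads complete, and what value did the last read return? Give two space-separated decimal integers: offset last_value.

Answer: 38 2

Derivation:
Read 1: bits[0:9] width=9 -> value=194 (bin 011000010); offset now 9 = byte 1 bit 1; 31 bits remain
Read 2: bits[9:19] width=10 -> value=905 (bin 1110001001); offset now 19 = byte 2 bit 3; 21 bits remain
Read 3: bits[19:30] width=11 -> value=504 (bin 00111111000); offset now 30 = byte 3 bit 6; 10 bits remain
Read 4: bits[30:36] width=6 -> value=32 (bin 100000); offset now 36 = byte 4 bit 4; 4 bits remain
Read 5: bits[36:38] width=2 -> value=2 (bin 10); offset now 38 = byte 4 bit 6; 2 bits remain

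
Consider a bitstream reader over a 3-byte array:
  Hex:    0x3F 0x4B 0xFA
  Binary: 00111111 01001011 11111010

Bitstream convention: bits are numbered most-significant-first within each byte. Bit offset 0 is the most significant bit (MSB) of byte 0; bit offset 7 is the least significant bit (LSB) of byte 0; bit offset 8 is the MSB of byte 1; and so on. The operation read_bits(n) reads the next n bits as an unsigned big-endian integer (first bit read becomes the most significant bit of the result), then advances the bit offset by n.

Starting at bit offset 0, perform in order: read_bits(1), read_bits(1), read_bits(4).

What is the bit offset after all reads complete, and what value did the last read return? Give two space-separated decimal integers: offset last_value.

Answer: 6 15

Derivation:
Read 1: bits[0:1] width=1 -> value=0 (bin 0); offset now 1 = byte 0 bit 1; 23 bits remain
Read 2: bits[1:2] width=1 -> value=0 (bin 0); offset now 2 = byte 0 bit 2; 22 bits remain
Read 3: bits[2:6] width=4 -> value=15 (bin 1111); offset now 6 = byte 0 bit 6; 18 bits remain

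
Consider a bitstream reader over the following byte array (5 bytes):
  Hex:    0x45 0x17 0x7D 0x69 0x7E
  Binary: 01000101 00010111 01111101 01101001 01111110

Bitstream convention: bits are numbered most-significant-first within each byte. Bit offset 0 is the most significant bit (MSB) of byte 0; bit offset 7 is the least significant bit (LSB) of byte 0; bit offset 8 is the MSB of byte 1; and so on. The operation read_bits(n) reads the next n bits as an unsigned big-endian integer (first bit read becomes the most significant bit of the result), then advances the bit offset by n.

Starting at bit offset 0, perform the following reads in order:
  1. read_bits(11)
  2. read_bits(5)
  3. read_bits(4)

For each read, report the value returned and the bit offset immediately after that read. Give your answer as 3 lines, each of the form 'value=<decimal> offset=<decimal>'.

Answer: value=552 offset=11
value=23 offset=16
value=7 offset=20

Derivation:
Read 1: bits[0:11] width=11 -> value=552 (bin 01000101000); offset now 11 = byte 1 bit 3; 29 bits remain
Read 2: bits[11:16] width=5 -> value=23 (bin 10111); offset now 16 = byte 2 bit 0; 24 bits remain
Read 3: bits[16:20] width=4 -> value=7 (bin 0111); offset now 20 = byte 2 bit 4; 20 bits remain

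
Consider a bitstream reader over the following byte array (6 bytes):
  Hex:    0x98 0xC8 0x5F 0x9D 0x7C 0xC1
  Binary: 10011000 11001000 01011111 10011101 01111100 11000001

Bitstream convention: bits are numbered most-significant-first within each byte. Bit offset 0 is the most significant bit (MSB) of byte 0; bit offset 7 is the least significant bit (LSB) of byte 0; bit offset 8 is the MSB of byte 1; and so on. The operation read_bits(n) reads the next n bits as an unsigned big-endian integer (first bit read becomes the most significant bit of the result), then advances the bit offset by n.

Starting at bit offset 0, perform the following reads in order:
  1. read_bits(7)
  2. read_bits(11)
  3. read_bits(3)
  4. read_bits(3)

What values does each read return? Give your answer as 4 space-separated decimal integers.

Answer: 76 801 3 7

Derivation:
Read 1: bits[0:7] width=7 -> value=76 (bin 1001100); offset now 7 = byte 0 bit 7; 41 bits remain
Read 2: bits[7:18] width=11 -> value=801 (bin 01100100001); offset now 18 = byte 2 bit 2; 30 bits remain
Read 3: bits[18:21] width=3 -> value=3 (bin 011); offset now 21 = byte 2 bit 5; 27 bits remain
Read 4: bits[21:24] width=3 -> value=7 (bin 111); offset now 24 = byte 3 bit 0; 24 bits remain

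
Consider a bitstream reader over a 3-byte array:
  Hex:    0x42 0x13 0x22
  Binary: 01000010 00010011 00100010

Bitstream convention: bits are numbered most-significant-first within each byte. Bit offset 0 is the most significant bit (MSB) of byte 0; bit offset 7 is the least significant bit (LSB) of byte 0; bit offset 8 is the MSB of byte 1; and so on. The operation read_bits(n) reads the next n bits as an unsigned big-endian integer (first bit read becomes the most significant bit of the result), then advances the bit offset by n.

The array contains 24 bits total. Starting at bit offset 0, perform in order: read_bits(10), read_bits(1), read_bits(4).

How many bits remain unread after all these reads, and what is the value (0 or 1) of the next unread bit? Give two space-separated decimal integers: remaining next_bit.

Answer: 9 1

Derivation:
Read 1: bits[0:10] width=10 -> value=264 (bin 0100001000); offset now 10 = byte 1 bit 2; 14 bits remain
Read 2: bits[10:11] width=1 -> value=0 (bin 0); offset now 11 = byte 1 bit 3; 13 bits remain
Read 3: bits[11:15] width=4 -> value=9 (bin 1001); offset now 15 = byte 1 bit 7; 9 bits remain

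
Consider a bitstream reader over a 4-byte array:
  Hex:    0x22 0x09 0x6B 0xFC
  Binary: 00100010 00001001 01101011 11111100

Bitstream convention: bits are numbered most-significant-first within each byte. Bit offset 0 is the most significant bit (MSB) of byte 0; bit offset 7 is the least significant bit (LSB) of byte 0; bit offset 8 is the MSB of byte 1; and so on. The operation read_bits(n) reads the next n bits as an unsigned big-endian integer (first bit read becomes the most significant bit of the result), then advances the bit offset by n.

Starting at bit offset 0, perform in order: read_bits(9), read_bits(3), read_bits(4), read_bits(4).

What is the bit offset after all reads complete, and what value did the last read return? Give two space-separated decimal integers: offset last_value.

Answer: 20 6

Derivation:
Read 1: bits[0:9] width=9 -> value=68 (bin 001000100); offset now 9 = byte 1 bit 1; 23 bits remain
Read 2: bits[9:12] width=3 -> value=0 (bin 000); offset now 12 = byte 1 bit 4; 20 bits remain
Read 3: bits[12:16] width=4 -> value=9 (bin 1001); offset now 16 = byte 2 bit 0; 16 bits remain
Read 4: bits[16:20] width=4 -> value=6 (bin 0110); offset now 20 = byte 2 bit 4; 12 bits remain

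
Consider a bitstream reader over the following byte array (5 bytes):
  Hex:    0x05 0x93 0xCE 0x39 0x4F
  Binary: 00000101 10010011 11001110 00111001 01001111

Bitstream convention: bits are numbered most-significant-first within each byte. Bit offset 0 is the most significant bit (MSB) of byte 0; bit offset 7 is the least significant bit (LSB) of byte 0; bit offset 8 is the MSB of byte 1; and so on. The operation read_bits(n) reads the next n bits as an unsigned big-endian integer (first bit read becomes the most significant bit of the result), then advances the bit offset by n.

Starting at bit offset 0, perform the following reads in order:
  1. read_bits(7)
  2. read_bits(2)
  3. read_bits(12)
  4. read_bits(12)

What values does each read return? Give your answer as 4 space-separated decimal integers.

Read 1: bits[0:7] width=7 -> value=2 (bin 0000010); offset now 7 = byte 0 bit 7; 33 bits remain
Read 2: bits[7:9] width=2 -> value=3 (bin 11); offset now 9 = byte 1 bit 1; 31 bits remain
Read 3: bits[9:21] width=12 -> value=633 (bin 001001111001); offset now 21 = byte 2 bit 5; 19 bits remain
Read 4: bits[21:33] width=12 -> value=3186 (bin 110001110010); offset now 33 = byte 4 bit 1; 7 bits remain

Answer: 2 3 633 3186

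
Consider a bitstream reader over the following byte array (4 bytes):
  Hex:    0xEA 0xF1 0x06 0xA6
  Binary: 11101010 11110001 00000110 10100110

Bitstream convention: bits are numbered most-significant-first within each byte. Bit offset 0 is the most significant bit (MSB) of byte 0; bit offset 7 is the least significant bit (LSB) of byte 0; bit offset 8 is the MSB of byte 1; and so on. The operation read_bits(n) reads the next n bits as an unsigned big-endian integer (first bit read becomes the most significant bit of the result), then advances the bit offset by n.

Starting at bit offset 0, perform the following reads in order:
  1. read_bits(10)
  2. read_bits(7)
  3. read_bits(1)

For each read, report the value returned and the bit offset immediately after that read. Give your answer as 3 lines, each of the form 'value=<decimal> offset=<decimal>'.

Read 1: bits[0:10] width=10 -> value=939 (bin 1110101011); offset now 10 = byte 1 bit 2; 22 bits remain
Read 2: bits[10:17] width=7 -> value=98 (bin 1100010); offset now 17 = byte 2 bit 1; 15 bits remain
Read 3: bits[17:18] width=1 -> value=0 (bin 0); offset now 18 = byte 2 bit 2; 14 bits remain

Answer: value=939 offset=10
value=98 offset=17
value=0 offset=18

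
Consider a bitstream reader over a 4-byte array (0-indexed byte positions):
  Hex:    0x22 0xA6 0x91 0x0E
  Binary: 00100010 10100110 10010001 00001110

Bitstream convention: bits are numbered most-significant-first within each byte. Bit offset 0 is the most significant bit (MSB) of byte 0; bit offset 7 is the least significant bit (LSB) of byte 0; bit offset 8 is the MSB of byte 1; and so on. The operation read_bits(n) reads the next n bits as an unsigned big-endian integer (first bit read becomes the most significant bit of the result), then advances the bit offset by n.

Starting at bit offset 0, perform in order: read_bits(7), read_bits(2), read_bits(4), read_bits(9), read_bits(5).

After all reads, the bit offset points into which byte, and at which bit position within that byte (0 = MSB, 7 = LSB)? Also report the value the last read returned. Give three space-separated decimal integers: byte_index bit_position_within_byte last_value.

Read 1: bits[0:7] width=7 -> value=17 (bin 0010001); offset now 7 = byte 0 bit 7; 25 bits remain
Read 2: bits[7:9] width=2 -> value=1 (bin 01); offset now 9 = byte 1 bit 1; 23 bits remain
Read 3: bits[9:13] width=4 -> value=4 (bin 0100); offset now 13 = byte 1 bit 5; 19 bits remain
Read 4: bits[13:22] width=9 -> value=420 (bin 110100100); offset now 22 = byte 2 bit 6; 10 bits remain
Read 5: bits[22:27] width=5 -> value=8 (bin 01000); offset now 27 = byte 3 bit 3; 5 bits remain

Answer: 3 3 8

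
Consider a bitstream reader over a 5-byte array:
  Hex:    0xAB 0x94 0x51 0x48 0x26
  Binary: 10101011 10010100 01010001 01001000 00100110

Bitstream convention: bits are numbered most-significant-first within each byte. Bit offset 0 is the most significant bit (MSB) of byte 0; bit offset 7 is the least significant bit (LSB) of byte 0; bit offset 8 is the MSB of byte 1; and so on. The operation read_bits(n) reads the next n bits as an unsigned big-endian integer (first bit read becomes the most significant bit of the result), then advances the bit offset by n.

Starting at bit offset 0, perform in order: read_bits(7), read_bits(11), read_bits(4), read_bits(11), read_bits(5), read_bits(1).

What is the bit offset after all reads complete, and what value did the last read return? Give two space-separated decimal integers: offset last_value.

Answer: 39 1

Derivation:
Read 1: bits[0:7] width=7 -> value=85 (bin 1010101); offset now 7 = byte 0 bit 7; 33 bits remain
Read 2: bits[7:18] width=11 -> value=1617 (bin 11001010001); offset now 18 = byte 2 bit 2; 22 bits remain
Read 3: bits[18:22] width=4 -> value=4 (bin 0100); offset now 22 = byte 2 bit 6; 18 bits remain
Read 4: bits[22:33] width=11 -> value=656 (bin 01010010000); offset now 33 = byte 4 bit 1; 7 bits remain
Read 5: bits[33:38] width=5 -> value=9 (bin 01001); offset now 38 = byte 4 bit 6; 2 bits remain
Read 6: bits[38:39] width=1 -> value=1 (bin 1); offset now 39 = byte 4 bit 7; 1 bits remain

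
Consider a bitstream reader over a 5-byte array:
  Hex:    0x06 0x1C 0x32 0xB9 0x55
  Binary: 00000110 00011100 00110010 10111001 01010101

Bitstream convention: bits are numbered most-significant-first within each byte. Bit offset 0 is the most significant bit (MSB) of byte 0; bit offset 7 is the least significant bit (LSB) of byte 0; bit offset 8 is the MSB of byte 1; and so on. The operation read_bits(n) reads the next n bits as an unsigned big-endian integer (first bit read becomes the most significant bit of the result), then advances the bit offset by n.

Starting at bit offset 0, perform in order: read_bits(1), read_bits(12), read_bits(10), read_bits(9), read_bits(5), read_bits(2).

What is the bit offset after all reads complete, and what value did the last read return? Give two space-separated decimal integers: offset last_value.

Read 1: bits[0:1] width=1 -> value=0 (bin 0); offset now 1 = byte 0 bit 1; 39 bits remain
Read 2: bits[1:13] width=12 -> value=195 (bin 000011000011); offset now 13 = byte 1 bit 5; 27 bits remain
Read 3: bits[13:23] width=10 -> value=537 (bin 1000011001); offset now 23 = byte 2 bit 7; 17 bits remain
Read 4: bits[23:32] width=9 -> value=185 (bin 010111001); offset now 32 = byte 4 bit 0; 8 bits remain
Read 5: bits[32:37] width=5 -> value=10 (bin 01010); offset now 37 = byte 4 bit 5; 3 bits remain
Read 6: bits[37:39] width=2 -> value=2 (bin 10); offset now 39 = byte 4 bit 7; 1 bits remain

Answer: 39 2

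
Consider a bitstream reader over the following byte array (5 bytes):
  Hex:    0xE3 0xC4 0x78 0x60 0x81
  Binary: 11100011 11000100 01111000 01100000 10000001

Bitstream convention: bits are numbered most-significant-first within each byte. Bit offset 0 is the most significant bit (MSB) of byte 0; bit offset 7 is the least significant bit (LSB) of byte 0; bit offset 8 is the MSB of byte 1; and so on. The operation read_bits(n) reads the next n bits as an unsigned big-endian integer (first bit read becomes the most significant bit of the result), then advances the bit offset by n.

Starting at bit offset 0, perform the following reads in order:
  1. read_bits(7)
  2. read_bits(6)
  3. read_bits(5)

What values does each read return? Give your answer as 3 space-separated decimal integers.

Answer: 113 56 17

Derivation:
Read 1: bits[0:7] width=7 -> value=113 (bin 1110001); offset now 7 = byte 0 bit 7; 33 bits remain
Read 2: bits[7:13] width=6 -> value=56 (bin 111000); offset now 13 = byte 1 bit 5; 27 bits remain
Read 3: bits[13:18] width=5 -> value=17 (bin 10001); offset now 18 = byte 2 bit 2; 22 bits remain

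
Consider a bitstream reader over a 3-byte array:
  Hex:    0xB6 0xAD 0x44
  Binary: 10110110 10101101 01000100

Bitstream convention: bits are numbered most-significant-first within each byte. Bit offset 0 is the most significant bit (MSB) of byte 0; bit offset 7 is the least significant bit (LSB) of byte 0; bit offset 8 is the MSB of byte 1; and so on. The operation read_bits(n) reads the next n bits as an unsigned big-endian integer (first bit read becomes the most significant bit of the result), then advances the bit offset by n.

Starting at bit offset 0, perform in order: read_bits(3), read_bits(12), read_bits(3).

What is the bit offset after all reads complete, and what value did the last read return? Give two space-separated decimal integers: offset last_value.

Answer: 18 5

Derivation:
Read 1: bits[0:3] width=3 -> value=5 (bin 101); offset now 3 = byte 0 bit 3; 21 bits remain
Read 2: bits[3:15] width=12 -> value=2902 (bin 101101010110); offset now 15 = byte 1 bit 7; 9 bits remain
Read 3: bits[15:18] width=3 -> value=5 (bin 101); offset now 18 = byte 2 bit 2; 6 bits remain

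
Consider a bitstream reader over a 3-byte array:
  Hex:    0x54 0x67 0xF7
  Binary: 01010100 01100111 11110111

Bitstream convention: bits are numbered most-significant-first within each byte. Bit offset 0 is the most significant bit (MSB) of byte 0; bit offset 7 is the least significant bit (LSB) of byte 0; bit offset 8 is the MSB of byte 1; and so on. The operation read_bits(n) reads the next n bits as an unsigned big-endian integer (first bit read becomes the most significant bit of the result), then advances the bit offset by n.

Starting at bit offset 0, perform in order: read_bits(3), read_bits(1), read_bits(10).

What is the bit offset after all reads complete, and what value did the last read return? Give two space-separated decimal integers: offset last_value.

Answer: 14 281

Derivation:
Read 1: bits[0:3] width=3 -> value=2 (bin 010); offset now 3 = byte 0 bit 3; 21 bits remain
Read 2: bits[3:4] width=1 -> value=1 (bin 1); offset now 4 = byte 0 bit 4; 20 bits remain
Read 3: bits[4:14] width=10 -> value=281 (bin 0100011001); offset now 14 = byte 1 bit 6; 10 bits remain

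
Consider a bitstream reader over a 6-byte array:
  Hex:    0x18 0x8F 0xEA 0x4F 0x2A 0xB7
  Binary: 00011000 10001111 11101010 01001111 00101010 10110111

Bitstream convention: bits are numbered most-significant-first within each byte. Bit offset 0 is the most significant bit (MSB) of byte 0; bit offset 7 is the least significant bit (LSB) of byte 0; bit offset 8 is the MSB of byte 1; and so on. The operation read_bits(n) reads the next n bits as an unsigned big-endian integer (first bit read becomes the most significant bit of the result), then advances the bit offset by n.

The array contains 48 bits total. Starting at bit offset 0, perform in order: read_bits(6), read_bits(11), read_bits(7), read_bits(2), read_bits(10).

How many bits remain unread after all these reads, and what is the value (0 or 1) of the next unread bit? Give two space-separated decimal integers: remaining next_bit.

Answer: 12 1

Derivation:
Read 1: bits[0:6] width=6 -> value=6 (bin 000110); offset now 6 = byte 0 bit 6; 42 bits remain
Read 2: bits[6:17] width=11 -> value=287 (bin 00100011111); offset now 17 = byte 2 bit 1; 31 bits remain
Read 3: bits[17:24] width=7 -> value=106 (bin 1101010); offset now 24 = byte 3 bit 0; 24 bits remain
Read 4: bits[24:26] width=2 -> value=1 (bin 01); offset now 26 = byte 3 bit 2; 22 bits remain
Read 5: bits[26:36] width=10 -> value=242 (bin 0011110010); offset now 36 = byte 4 bit 4; 12 bits remain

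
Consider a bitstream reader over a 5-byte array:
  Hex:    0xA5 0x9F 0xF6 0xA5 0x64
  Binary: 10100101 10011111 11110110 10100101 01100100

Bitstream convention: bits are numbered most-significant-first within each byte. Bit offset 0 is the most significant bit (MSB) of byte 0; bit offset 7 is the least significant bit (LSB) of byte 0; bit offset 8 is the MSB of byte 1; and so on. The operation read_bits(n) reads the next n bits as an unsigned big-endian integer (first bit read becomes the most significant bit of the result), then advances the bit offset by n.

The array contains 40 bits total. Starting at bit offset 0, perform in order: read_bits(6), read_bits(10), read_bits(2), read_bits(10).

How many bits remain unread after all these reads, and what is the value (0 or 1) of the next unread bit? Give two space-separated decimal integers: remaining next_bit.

Answer: 12 0

Derivation:
Read 1: bits[0:6] width=6 -> value=41 (bin 101001); offset now 6 = byte 0 bit 6; 34 bits remain
Read 2: bits[6:16] width=10 -> value=415 (bin 0110011111); offset now 16 = byte 2 bit 0; 24 bits remain
Read 3: bits[16:18] width=2 -> value=3 (bin 11); offset now 18 = byte 2 bit 2; 22 bits remain
Read 4: bits[18:28] width=10 -> value=874 (bin 1101101010); offset now 28 = byte 3 bit 4; 12 bits remain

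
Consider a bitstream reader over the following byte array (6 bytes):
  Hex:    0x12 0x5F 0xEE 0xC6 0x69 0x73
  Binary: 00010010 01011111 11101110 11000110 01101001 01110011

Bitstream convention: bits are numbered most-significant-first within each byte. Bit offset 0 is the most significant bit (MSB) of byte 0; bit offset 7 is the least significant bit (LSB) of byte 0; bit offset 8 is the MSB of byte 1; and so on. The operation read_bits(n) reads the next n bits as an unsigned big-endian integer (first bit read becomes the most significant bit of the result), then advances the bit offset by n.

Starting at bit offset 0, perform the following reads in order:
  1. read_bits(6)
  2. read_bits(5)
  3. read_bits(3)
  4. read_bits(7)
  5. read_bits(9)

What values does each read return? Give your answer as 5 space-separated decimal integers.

Read 1: bits[0:6] width=6 -> value=4 (bin 000100); offset now 6 = byte 0 bit 6; 42 bits remain
Read 2: bits[6:11] width=5 -> value=18 (bin 10010); offset now 11 = byte 1 bit 3; 37 bits remain
Read 3: bits[11:14] width=3 -> value=7 (bin 111); offset now 14 = byte 1 bit 6; 34 bits remain
Read 4: bits[14:21] width=7 -> value=125 (bin 1111101); offset now 21 = byte 2 bit 5; 27 bits remain
Read 5: bits[21:30] width=9 -> value=433 (bin 110110001); offset now 30 = byte 3 bit 6; 18 bits remain

Answer: 4 18 7 125 433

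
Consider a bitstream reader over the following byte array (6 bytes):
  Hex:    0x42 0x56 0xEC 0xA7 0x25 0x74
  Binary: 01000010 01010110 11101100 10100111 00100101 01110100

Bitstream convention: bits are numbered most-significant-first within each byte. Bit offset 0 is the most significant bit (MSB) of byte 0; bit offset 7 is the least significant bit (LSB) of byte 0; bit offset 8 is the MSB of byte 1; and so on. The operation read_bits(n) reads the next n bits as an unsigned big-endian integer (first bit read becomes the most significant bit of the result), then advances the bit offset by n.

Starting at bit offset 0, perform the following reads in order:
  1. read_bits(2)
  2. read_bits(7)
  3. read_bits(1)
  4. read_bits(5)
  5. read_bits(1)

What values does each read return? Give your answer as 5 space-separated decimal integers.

Read 1: bits[0:2] width=2 -> value=1 (bin 01); offset now 2 = byte 0 bit 2; 46 bits remain
Read 2: bits[2:9] width=7 -> value=4 (bin 0000100); offset now 9 = byte 1 bit 1; 39 bits remain
Read 3: bits[9:10] width=1 -> value=1 (bin 1); offset now 10 = byte 1 bit 2; 38 bits remain
Read 4: bits[10:15] width=5 -> value=11 (bin 01011); offset now 15 = byte 1 bit 7; 33 bits remain
Read 5: bits[15:16] width=1 -> value=0 (bin 0); offset now 16 = byte 2 bit 0; 32 bits remain

Answer: 1 4 1 11 0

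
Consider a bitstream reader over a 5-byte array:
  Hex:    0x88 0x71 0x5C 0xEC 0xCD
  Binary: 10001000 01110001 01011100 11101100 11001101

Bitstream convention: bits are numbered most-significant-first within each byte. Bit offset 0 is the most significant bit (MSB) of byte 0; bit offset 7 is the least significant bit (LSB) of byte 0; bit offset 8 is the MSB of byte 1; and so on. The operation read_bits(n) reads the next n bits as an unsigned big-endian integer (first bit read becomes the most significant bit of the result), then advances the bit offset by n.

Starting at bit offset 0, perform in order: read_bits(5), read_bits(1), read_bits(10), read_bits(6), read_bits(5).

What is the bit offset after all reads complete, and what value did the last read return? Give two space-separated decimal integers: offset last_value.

Answer: 27 7

Derivation:
Read 1: bits[0:5] width=5 -> value=17 (bin 10001); offset now 5 = byte 0 bit 5; 35 bits remain
Read 2: bits[5:6] width=1 -> value=0 (bin 0); offset now 6 = byte 0 bit 6; 34 bits remain
Read 3: bits[6:16] width=10 -> value=113 (bin 0001110001); offset now 16 = byte 2 bit 0; 24 bits remain
Read 4: bits[16:22] width=6 -> value=23 (bin 010111); offset now 22 = byte 2 bit 6; 18 bits remain
Read 5: bits[22:27] width=5 -> value=7 (bin 00111); offset now 27 = byte 3 bit 3; 13 bits remain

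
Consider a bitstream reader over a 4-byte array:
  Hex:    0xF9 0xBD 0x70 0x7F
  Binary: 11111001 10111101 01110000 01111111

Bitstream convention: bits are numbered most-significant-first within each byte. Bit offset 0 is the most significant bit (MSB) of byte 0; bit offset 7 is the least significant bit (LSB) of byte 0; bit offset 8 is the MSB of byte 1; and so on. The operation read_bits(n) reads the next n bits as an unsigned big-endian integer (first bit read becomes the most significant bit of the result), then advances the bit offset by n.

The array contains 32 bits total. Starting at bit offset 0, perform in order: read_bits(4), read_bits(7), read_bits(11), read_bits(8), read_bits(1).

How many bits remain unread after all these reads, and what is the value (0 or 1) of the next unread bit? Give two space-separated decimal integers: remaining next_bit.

Read 1: bits[0:4] width=4 -> value=15 (bin 1111); offset now 4 = byte 0 bit 4; 28 bits remain
Read 2: bits[4:11] width=7 -> value=77 (bin 1001101); offset now 11 = byte 1 bit 3; 21 bits remain
Read 3: bits[11:22] width=11 -> value=1884 (bin 11101011100); offset now 22 = byte 2 bit 6; 10 bits remain
Read 4: bits[22:30] width=8 -> value=31 (bin 00011111); offset now 30 = byte 3 bit 6; 2 bits remain
Read 5: bits[30:31] width=1 -> value=1 (bin 1); offset now 31 = byte 3 bit 7; 1 bits remain

Answer: 1 1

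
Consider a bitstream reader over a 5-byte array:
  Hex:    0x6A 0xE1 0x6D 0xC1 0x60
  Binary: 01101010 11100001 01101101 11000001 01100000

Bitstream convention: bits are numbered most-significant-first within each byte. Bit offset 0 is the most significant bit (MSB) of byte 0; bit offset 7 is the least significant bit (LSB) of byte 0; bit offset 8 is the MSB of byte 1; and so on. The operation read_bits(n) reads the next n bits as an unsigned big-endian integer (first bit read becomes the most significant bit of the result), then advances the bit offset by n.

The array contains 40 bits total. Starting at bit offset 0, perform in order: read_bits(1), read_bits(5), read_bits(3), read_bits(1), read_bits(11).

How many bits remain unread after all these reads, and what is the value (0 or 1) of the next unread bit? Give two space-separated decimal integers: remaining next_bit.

Answer: 19 1

Derivation:
Read 1: bits[0:1] width=1 -> value=0 (bin 0); offset now 1 = byte 0 bit 1; 39 bits remain
Read 2: bits[1:6] width=5 -> value=26 (bin 11010); offset now 6 = byte 0 bit 6; 34 bits remain
Read 3: bits[6:9] width=3 -> value=5 (bin 101); offset now 9 = byte 1 bit 1; 31 bits remain
Read 4: bits[9:10] width=1 -> value=1 (bin 1); offset now 10 = byte 1 bit 2; 30 bits remain
Read 5: bits[10:21] width=11 -> value=1069 (bin 10000101101); offset now 21 = byte 2 bit 5; 19 bits remain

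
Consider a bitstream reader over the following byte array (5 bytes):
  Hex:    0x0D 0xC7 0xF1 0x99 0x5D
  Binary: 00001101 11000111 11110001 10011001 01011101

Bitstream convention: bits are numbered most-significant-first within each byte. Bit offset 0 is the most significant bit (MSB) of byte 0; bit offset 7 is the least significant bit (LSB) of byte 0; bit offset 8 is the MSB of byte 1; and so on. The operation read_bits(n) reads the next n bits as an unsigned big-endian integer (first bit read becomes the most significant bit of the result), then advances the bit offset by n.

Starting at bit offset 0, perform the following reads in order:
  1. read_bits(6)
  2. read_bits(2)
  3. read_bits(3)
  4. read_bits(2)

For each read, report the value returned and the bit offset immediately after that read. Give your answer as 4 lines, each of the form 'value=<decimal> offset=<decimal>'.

Read 1: bits[0:6] width=6 -> value=3 (bin 000011); offset now 6 = byte 0 bit 6; 34 bits remain
Read 2: bits[6:8] width=2 -> value=1 (bin 01); offset now 8 = byte 1 bit 0; 32 bits remain
Read 3: bits[8:11] width=3 -> value=6 (bin 110); offset now 11 = byte 1 bit 3; 29 bits remain
Read 4: bits[11:13] width=2 -> value=0 (bin 00); offset now 13 = byte 1 bit 5; 27 bits remain

Answer: value=3 offset=6
value=1 offset=8
value=6 offset=11
value=0 offset=13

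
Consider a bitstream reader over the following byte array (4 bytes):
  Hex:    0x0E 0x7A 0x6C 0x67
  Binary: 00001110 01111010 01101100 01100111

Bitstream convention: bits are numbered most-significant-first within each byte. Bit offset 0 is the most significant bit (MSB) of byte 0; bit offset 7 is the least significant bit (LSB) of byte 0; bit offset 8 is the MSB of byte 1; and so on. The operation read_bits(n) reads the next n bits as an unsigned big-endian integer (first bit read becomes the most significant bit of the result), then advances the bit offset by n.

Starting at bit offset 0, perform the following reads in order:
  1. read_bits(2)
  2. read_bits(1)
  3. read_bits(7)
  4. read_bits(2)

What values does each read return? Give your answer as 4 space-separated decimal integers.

Read 1: bits[0:2] width=2 -> value=0 (bin 00); offset now 2 = byte 0 bit 2; 30 bits remain
Read 2: bits[2:3] width=1 -> value=0 (bin 0); offset now 3 = byte 0 bit 3; 29 bits remain
Read 3: bits[3:10] width=7 -> value=57 (bin 0111001); offset now 10 = byte 1 bit 2; 22 bits remain
Read 4: bits[10:12] width=2 -> value=3 (bin 11); offset now 12 = byte 1 bit 4; 20 bits remain

Answer: 0 0 57 3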